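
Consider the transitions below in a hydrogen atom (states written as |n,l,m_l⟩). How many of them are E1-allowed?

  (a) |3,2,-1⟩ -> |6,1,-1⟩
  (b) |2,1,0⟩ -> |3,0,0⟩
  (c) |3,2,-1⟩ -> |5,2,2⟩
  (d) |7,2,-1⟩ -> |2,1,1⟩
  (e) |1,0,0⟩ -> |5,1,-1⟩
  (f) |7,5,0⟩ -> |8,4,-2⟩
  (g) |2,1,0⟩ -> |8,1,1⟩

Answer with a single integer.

(a) allowed
(b) allowed
(c) forbidden — Δl = +0 (E1 requires Δl = ±1); Δm_l = +3 (E1 requires Δm_l = 0, ±1)
(d) forbidden — Δm_l = +2 (E1 requires Δm_l = 0, ±1)
(e) allowed
(f) forbidden — Δm_l = -2 (E1 requires Δm_l = 0, ±1)
(g) forbidden — Δl = +0 (E1 requires Δl = ±1)
Total allowed: 3 of 7.

3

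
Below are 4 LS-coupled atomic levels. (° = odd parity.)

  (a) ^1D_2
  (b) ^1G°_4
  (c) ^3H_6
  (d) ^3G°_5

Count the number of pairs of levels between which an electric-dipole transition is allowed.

1

(a)–(b): forbidden (ΔL, ΔJ).
(a)–(c): forbidden (parity, ΔS, ΔL, ΔJ).
(a)–(d): forbidden (ΔS, ΔL, ΔJ).
(b)–(c): forbidden (ΔS, ΔJ).
(b)–(d): forbidden (parity, ΔS).
(c)–(d): allowed.
Allowed pairs: 1 of 6.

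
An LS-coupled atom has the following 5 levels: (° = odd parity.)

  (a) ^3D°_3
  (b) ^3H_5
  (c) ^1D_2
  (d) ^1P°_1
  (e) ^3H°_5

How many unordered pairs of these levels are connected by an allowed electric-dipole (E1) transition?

(a)–(b): forbidden (ΔL, ΔJ).
(a)–(c): forbidden (ΔS).
(a)–(d): forbidden (parity, ΔS, ΔJ).
(a)–(e): forbidden (parity, ΔL, ΔJ).
(b)–(c): forbidden (parity, ΔS, ΔL, ΔJ).
(b)–(d): forbidden (ΔS, ΔL, ΔJ).
(b)–(e): allowed.
(c)–(d): allowed.
(c)–(e): forbidden (ΔS, ΔL, ΔJ).
(d)–(e): forbidden (parity, ΔS, ΔL, ΔJ).
Allowed pairs: 2 of 10.

2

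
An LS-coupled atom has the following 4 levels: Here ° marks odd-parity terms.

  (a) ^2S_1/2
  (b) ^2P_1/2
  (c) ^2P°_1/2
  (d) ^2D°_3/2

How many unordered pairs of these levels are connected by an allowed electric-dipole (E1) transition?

(a)–(b): forbidden (parity).
(a)–(c): allowed.
(a)–(d): forbidden (ΔL).
(b)–(c): allowed.
(b)–(d): allowed.
(c)–(d): forbidden (parity).
Allowed pairs: 3 of 6.

3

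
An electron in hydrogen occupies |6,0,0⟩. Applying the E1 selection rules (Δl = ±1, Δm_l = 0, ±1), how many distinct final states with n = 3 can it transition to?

3

E1 requires Δl = ±1, so l_f ∈ {-1, 1}; with 0 ≤ l_f ≤ n_f−1 = 2, the allowed l_f values are {1}.
For l_f = 1: m_f ∈ {m_i−1, m_i, m_i+1} ∩ [−1, 1] = {-1, 0, 1} → 3 states.
Total: 3.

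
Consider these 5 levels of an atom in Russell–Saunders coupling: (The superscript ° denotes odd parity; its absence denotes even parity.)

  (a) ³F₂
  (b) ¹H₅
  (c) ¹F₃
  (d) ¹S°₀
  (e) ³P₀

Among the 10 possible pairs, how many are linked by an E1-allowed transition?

0

(a)–(b): forbidden (parity, ΔS, ΔL, ΔJ).
(a)–(c): forbidden (parity, ΔS).
(a)–(d): forbidden (ΔS, ΔL, ΔJ).
(a)–(e): forbidden (parity, ΔL, ΔJ).
(b)–(c): forbidden (parity, ΔL, ΔJ).
(b)–(d): forbidden (ΔL, ΔJ).
(b)–(e): forbidden (parity, ΔS, ΔL, ΔJ).
(c)–(d): forbidden (ΔL, ΔJ).
(c)–(e): forbidden (parity, ΔS, ΔL, ΔJ).
(d)–(e): forbidden (ΔS, ΔJ).
Allowed pairs: 0 of 10.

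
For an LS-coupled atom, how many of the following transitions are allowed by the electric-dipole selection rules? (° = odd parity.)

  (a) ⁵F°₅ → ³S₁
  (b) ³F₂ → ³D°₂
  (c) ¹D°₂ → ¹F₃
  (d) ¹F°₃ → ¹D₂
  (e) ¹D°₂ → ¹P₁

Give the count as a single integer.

4

(a) forbidden (ΔS, ΔL, ΔJ fail)
(b) allowed
(c) allowed
(d) allowed
(e) allowed
Total allowed: 4 of 5.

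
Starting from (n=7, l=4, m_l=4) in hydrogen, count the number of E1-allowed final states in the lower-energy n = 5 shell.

E1 requires Δl = ±1, so l_f ∈ {3, 5}; with 0 ≤ l_f ≤ n_f−1 = 4, the allowed l_f values are {3}.
For l_f = 3: m_f ∈ {m_i−1, m_i, m_i+1} ∩ [−3, 3] = {3} → 1 state.
Total: 1.

1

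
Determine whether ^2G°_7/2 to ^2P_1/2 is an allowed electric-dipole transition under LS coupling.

Initial level: S=1/2, L=4, J=7/2, parity odd. Final level: S=1/2, L=1, J=1/2, parity even.
ΔL = 0, ±1 (not L=0↔0): L: 4 → 1, ΔL = -3 — ✗.
ΔS = 0: S: 1/2 → 1/2 — ✓.
ΔJ = 0, ±1 (not J=0↔0): J: 7/2 → 1/2, ΔJ = -3 — ✗.
Parity must change: odd → even — ✓.
Rule(s) violated: ΔL, ΔJ.

forbidden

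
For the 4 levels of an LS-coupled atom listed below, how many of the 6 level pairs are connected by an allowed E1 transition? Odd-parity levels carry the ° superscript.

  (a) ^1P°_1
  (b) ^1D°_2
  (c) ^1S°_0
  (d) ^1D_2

(a)–(b): forbidden (parity).
(a)–(c): forbidden (parity).
(a)–(d): allowed.
(b)–(c): forbidden (parity, ΔL, ΔJ).
(b)–(d): allowed.
(c)–(d): forbidden (ΔL, ΔJ).
Allowed pairs: 2 of 6.

2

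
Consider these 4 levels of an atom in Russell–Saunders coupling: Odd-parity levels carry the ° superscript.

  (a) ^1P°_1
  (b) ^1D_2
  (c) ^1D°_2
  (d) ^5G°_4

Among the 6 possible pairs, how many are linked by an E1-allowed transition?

2

(a)–(b): allowed.
(a)–(c): forbidden (parity).
(a)–(d): forbidden (parity, ΔS, ΔL, ΔJ).
(b)–(c): allowed.
(b)–(d): forbidden (ΔS, ΔL, ΔJ).
(c)–(d): forbidden (parity, ΔS, ΔL, ΔJ).
Allowed pairs: 2 of 6.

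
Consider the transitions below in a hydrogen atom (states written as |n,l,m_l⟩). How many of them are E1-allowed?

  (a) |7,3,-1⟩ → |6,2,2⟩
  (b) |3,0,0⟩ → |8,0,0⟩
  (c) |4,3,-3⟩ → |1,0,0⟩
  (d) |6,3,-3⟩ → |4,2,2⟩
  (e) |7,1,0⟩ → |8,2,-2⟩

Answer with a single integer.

(a) forbidden — Δm_l = +3 (E1 requires Δm_l = 0, ±1)
(b) forbidden — Δl = +0 (E1 requires Δl = ±1)
(c) forbidden — Δl = -3 (E1 requires Δl = ±1); Δm_l = +3 (E1 requires Δm_l = 0, ±1)
(d) forbidden — Δm_l = +5 (E1 requires Δm_l = 0, ±1)
(e) forbidden — Δm_l = -2 (E1 requires Δm_l = 0, ±1)
Total allowed: 0 of 5.

0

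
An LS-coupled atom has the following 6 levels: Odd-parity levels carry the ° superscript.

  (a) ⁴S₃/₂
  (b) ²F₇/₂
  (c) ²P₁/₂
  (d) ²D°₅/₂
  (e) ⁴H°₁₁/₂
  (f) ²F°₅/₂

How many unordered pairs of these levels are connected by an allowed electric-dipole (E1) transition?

2

(a)–(b): forbidden (parity, ΔS, ΔL, ΔJ).
(a)–(c): forbidden (parity, ΔS).
(a)–(d): forbidden (ΔS, ΔL).
(a)–(e): forbidden (ΔL, ΔJ).
(a)–(f): forbidden (ΔS, ΔL).
(b)–(c): forbidden (parity, ΔL, ΔJ).
(b)–(d): allowed.
(b)–(e): forbidden (ΔS, ΔL, ΔJ).
(b)–(f): allowed.
(c)–(d): forbidden (ΔJ).
(c)–(e): forbidden (ΔS, ΔL, ΔJ).
(c)–(f): forbidden (ΔL, ΔJ).
(d)–(e): forbidden (parity, ΔS, ΔL, ΔJ).
(d)–(f): forbidden (parity).
(e)–(f): forbidden (parity, ΔS, ΔL, ΔJ).
Allowed pairs: 2 of 15.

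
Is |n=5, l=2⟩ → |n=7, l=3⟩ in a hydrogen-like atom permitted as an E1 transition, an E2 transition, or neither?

Δl = 3 − 2 = +1; l_i + l_f = 5.
E1 (Δl = ±1): satisfied.
E2 (Δl = 0,±2, l_i+l_f ≥ 2): not satisfied.

E1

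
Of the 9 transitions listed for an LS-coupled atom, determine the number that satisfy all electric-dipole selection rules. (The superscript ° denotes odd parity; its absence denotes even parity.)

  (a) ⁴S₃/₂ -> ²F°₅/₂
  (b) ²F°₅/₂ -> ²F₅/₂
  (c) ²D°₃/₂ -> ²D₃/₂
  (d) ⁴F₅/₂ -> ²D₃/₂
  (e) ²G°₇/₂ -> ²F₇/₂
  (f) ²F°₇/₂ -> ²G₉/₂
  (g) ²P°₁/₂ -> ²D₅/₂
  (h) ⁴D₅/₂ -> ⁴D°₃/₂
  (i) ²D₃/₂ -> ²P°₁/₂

6

(a) forbidden (ΔS, ΔL fail)
(b) allowed
(c) allowed
(d) forbidden (parity, ΔS fail)
(e) allowed
(f) allowed
(g) forbidden (ΔJ fails)
(h) allowed
(i) allowed
Total allowed: 6 of 9.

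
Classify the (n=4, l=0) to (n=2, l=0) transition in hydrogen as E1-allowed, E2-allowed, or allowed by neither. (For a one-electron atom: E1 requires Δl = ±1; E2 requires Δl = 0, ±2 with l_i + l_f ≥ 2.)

neither

Δl = 0 − 0 = +0; l_i + l_f = 0.
E1 (Δl = ±1): not satisfied.
E2 (Δl = 0,±2, l_i+l_f ≥ 2): not satisfied.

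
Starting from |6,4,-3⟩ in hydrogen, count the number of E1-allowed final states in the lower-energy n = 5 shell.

E1 requires Δl = ±1, so l_f ∈ {3, 5}; with 0 ≤ l_f ≤ n_f−1 = 4, the allowed l_f values are {3}.
For l_f = 3: m_f ∈ {m_i−1, m_i, m_i+1} ∩ [−3, 3] = {-3, -2} → 2 states.
Total: 2.

2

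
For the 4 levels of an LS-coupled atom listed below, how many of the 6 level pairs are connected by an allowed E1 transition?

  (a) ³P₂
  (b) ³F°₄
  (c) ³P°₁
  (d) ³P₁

2

(a)–(b): forbidden (ΔL, ΔJ).
(a)–(c): allowed.
(a)–(d): forbidden (parity).
(b)–(c): forbidden (parity, ΔL, ΔJ).
(b)–(d): forbidden (ΔL, ΔJ).
(c)–(d): allowed.
Allowed pairs: 2 of 6.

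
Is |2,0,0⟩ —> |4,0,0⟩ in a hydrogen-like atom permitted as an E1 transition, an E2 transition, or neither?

Δl = 0 − 0 = +0; l_i + l_f = 0.
Δm_l = +0.
E1 (Δl = ±1, |Δm_l| ≤ 1): not satisfied.
E2 (Δl = 0,±2, l_i+l_f ≥ 2, |Δm_l| ≤ 2): not satisfied.

neither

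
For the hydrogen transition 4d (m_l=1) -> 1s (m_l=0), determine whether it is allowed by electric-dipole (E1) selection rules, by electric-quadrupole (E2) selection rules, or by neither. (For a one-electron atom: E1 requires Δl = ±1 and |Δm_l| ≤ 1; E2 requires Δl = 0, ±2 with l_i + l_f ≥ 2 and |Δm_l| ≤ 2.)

Δl = 0 − 2 = -2; l_i + l_f = 2.
Δm_l = -1.
E1 (Δl = ±1, |Δm_l| ≤ 1): not satisfied.
E2 (Δl = 0,±2, l_i+l_f ≥ 2, |Δm_l| ≤ 2): satisfied.

E2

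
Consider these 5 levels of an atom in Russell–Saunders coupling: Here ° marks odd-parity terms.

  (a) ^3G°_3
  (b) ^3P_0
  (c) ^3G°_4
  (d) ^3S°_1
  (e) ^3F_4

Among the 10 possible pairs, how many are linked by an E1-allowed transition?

3

(a)–(b): forbidden (ΔL, ΔJ).
(a)–(c): forbidden (parity).
(a)–(d): forbidden (parity, ΔL, ΔJ).
(a)–(e): allowed.
(b)–(c): forbidden (ΔL, ΔJ).
(b)–(d): allowed.
(b)–(e): forbidden (parity, ΔL, ΔJ).
(c)–(d): forbidden (parity, ΔL, ΔJ).
(c)–(e): allowed.
(d)–(e): forbidden (ΔL, ΔJ).
Allowed pairs: 3 of 10.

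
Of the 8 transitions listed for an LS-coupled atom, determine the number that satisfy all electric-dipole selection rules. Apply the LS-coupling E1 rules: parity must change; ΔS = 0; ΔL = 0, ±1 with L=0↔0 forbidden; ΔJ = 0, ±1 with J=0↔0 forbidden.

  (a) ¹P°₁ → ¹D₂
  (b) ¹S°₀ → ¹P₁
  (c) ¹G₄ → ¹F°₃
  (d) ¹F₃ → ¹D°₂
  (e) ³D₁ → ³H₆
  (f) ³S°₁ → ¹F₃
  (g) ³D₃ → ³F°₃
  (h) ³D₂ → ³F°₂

6

(a) allowed
(b) allowed
(c) allowed
(d) allowed
(e) forbidden (parity, ΔL, ΔJ fail)
(f) forbidden (ΔS, ΔL, ΔJ fail)
(g) allowed
(h) allowed
Total allowed: 6 of 8.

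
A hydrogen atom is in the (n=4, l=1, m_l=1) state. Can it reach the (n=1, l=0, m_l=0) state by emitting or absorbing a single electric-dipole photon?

l: 1 → 0 (Δl = -1). Δl = ±1 ✓.
Δm_l = 0 − (1) = -1. E1 requires Δm_l = 0, ±1: ✓.
All E1 selection rules are satisfied.

allowed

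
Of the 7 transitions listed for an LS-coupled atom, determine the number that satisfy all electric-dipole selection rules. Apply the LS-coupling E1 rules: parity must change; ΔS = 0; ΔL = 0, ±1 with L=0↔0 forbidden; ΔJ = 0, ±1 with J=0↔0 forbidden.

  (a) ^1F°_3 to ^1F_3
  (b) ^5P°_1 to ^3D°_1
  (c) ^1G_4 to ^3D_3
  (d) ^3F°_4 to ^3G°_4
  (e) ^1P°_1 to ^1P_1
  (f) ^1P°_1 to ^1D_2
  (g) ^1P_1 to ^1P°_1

4

(a) allowed
(b) forbidden (parity, ΔS fail)
(c) forbidden (parity, ΔS, ΔL fail)
(d) forbidden (parity fails)
(e) allowed
(f) allowed
(g) allowed
Total allowed: 4 of 7.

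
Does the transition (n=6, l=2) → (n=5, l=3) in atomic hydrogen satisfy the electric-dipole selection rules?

allowed

l: 2 → 3 (Δl = +1). Δl = ±1 satisfied.
All E1 selection rules are satisfied.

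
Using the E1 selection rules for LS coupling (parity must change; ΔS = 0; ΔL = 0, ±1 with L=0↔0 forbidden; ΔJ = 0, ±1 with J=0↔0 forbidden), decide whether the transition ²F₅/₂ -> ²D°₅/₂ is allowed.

ΔL = 0, ±1 (not L=0↔0): L: 3 → 2, ΔL = -1 — ✓.
Parity must change: even → odd — ✓.
ΔS = 0: S: 1/2 → 1/2 — ✓.
ΔJ = 0, ±1 (not J=0↔0): J: 5/2 → 5/2, ΔJ = +0 — ✓.
All four E1 rules are satisfied.

allowed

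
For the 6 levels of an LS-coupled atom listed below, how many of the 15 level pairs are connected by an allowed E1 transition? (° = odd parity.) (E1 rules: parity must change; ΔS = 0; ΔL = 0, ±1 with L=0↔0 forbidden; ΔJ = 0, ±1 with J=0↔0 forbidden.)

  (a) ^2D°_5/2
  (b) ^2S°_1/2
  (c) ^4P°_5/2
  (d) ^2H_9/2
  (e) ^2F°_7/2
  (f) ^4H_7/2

0

(a)–(b): forbidden (parity, ΔL, ΔJ).
(a)–(c): forbidden (parity, ΔS).
(a)–(d): forbidden (ΔL, ΔJ).
(a)–(e): forbidden (parity).
(a)–(f): forbidden (ΔS, ΔL).
(b)–(c): forbidden (parity, ΔS, ΔJ).
(b)–(d): forbidden (ΔL, ΔJ).
(b)–(e): forbidden (parity, ΔL, ΔJ).
(b)–(f): forbidden (ΔS, ΔL, ΔJ).
(c)–(d): forbidden (ΔS, ΔL, ΔJ).
(c)–(e): forbidden (parity, ΔS, ΔL).
(c)–(f): forbidden (ΔL).
(d)–(e): forbidden (ΔL).
(d)–(f): forbidden (parity, ΔS).
(e)–(f): forbidden (ΔS, ΔL).
Allowed pairs: 0 of 15.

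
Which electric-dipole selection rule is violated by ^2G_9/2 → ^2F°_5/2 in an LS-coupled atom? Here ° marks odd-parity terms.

Reading off the term symbols: S 1/2→1/2, L 4→3, J 9/2→5/2, parity even→odd.
ΔL = 0, ±1 (not L=0↔0): L: 4 → 3, ΔL = -1 — passes.
ΔJ = 0, ±1 (not J=0↔0): J: 9/2 → 5/2, ΔJ = -2 — fails.
ΔS = 0: S: 1/2 → 1/2 — passes.
Parity must change: even → odd — passes.

the ΔJ = 0, ±1 rule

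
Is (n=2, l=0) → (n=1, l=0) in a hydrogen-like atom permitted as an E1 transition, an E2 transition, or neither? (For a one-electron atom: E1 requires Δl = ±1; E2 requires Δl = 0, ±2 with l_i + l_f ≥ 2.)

neither

Δl = 0 − 0 = +0; l_i + l_f = 0.
E1 (Δl = ±1): not satisfied.
E2 (Δl = 0,±2, l_i+l_f ≥ 2): not satisfied.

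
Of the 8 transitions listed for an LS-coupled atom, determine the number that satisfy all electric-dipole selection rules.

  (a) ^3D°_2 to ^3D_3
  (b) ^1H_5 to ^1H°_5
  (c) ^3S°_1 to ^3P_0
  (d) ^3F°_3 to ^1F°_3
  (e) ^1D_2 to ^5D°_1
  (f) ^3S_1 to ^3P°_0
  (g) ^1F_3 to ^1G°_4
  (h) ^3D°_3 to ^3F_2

(a) allowed
(b) allowed
(c) allowed
(d) forbidden (parity, ΔS fail)
(e) forbidden (ΔS fails)
(f) allowed
(g) allowed
(h) allowed
Total allowed: 6 of 8.

6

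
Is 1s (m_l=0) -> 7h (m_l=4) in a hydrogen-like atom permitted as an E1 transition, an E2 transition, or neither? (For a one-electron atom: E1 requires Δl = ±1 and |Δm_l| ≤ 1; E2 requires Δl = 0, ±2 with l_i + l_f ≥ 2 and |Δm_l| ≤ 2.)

Δl = 5 − 0 = +5; l_i + l_f = 5.
Δm_l = +4.
E1 (Δl = ±1, |Δm_l| ≤ 1): not satisfied.
E2 (Δl = 0,±2, l_i+l_f ≥ 2, |Δm_l| ≤ 2): not satisfied.

neither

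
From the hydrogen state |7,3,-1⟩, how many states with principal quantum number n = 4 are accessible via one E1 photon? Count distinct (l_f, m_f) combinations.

3

E1 requires Δl = ±1, so l_f ∈ {2, 4}; with 0 ≤ l_f ≤ n_f−1 = 3, the allowed l_f values are {2}.
For l_f = 2: m_f ∈ {m_i−1, m_i, m_i+1} ∩ [−2, 2] = {-2, -1, 0} → 3 states.
Total: 3.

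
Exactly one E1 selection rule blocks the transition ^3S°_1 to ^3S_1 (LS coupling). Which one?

the L=0 ↔ L=0 exclusion

Initial level: S=1, L=0, J=1, parity odd. Final level: S=1, L=0, J=1, parity even.
Parity must change: odd → even — ✓.
ΔS = 0: S: 1 → 1 — ✓.
ΔL = 0, ±1 (not L=0↔0): L: 0 → 0, ΔL = +0 — ✗.
ΔJ = 0, ±1 (not J=0↔0): J: 1 → 1, ΔJ = +0 — ✓.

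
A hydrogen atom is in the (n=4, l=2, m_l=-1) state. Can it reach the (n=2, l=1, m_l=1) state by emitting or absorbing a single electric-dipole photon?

Δl = 1 − 2 = -1; the E1 rule Δl = ±1 is ok.
m_l: -1 → 1 (Δm_l = +2). |Δm_l| ≤ 1 fails.
The transition is electric-dipole forbidden.

forbidden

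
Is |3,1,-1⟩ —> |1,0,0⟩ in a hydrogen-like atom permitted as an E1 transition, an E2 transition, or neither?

E1

Δl = 0 − 1 = -1; l_i + l_f = 1.
Δm_l = +1.
E1 (Δl = ±1, |Δm_l| ≤ 1): satisfied.
E2 (Δl = 0,±2, l_i+l_f ≥ 2, |Δm_l| ≤ 2): not satisfied.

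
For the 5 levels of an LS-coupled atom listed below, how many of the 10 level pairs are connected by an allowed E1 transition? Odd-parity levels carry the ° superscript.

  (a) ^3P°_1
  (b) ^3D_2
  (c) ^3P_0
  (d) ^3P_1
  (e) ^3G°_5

(a)–(b): allowed.
(a)–(c): allowed.
(a)–(d): allowed.
(a)–(e): forbidden (parity, ΔL, ΔJ).
(b)–(c): forbidden (parity, ΔJ).
(b)–(d): forbidden (parity).
(b)–(e): forbidden (ΔL, ΔJ).
(c)–(d): forbidden (parity).
(c)–(e): forbidden (ΔL, ΔJ).
(d)–(e): forbidden (ΔL, ΔJ).
Allowed pairs: 3 of 10.

3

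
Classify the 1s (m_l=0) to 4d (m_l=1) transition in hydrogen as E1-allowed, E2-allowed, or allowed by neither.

Δl = 2 − 0 = +2; l_i + l_f = 2.
Δm_l = +1.
E1 (Δl = ±1, |Δm_l| ≤ 1): not satisfied.
E2 (Δl = 0,±2, l_i+l_f ≥ 2, |Δm_l| ≤ 2): satisfied.

E2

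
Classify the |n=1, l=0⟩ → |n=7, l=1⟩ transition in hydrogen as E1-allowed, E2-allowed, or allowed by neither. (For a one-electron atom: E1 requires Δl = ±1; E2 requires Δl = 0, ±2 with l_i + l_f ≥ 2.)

Δl = 1 − 0 = +1; l_i + l_f = 1.
E1 (Δl = ±1): satisfied.
E2 (Δl = 0,±2, l_i+l_f ≥ 2): not satisfied.

E1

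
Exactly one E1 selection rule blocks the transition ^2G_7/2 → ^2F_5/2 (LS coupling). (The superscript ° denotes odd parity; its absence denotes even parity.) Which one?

Reading off the term symbols: S 1/2→1/2, L 4→3, J 7/2→5/2, parity even→even.
Parity must change: even → even — violated.
ΔS = 0: S: 1/2 → 1/2 — satisfied.
ΔL = 0, ±1 (not L=0↔0): L: 4 → 3, ΔL = -1 — satisfied.
ΔJ = 0, ±1 (not J=0↔0): J: 7/2 → 5/2, ΔJ = -1 — satisfied.

parity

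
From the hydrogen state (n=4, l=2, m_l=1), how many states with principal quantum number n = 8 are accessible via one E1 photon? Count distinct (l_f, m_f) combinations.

E1 requires Δl = ±1, so l_f ∈ {1, 3}; with 0 ≤ l_f ≤ n_f−1 = 7, the allowed l_f values are {1, 3}.
For l_f = 1: m_f ∈ {m_i−1, m_i, m_i+1} ∩ [−1, 1] = {0, 1} → 2 states.
For l_f = 3: m_f ∈ {m_i−1, m_i, m_i+1} ∩ [−3, 3] = {0, 1, 2} → 3 states.
Total: 5.

5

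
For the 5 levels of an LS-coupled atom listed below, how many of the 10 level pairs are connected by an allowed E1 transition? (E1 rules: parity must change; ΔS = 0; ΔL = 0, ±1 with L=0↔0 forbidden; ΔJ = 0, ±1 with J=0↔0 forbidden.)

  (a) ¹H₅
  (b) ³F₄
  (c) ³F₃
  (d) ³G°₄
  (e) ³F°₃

4

(a)–(b): forbidden (parity, ΔS, ΔL).
(a)–(c): forbidden (parity, ΔS, ΔL, ΔJ).
(a)–(d): forbidden (ΔS).
(a)–(e): forbidden (ΔS, ΔL, ΔJ).
(b)–(c): forbidden (parity).
(b)–(d): allowed.
(b)–(e): allowed.
(c)–(d): allowed.
(c)–(e): allowed.
(d)–(e): forbidden (parity).
Allowed pairs: 4 of 10.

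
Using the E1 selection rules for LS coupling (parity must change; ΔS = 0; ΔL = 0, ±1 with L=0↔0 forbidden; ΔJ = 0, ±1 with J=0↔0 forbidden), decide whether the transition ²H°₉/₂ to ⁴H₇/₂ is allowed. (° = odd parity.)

forbidden

Initial level: S=1/2, L=5, J=9/2, parity odd. Final level: S=3/2, L=5, J=7/2, parity even.
Parity must change: odd → even — ok.
ΔJ = 0, ±1 (not J=0↔0): J: 9/2 → 7/2, ΔJ = -1 — ok.
ΔS = 0: S: 1/2 → 3/2 — fails.
ΔL = 0, ±1 (not L=0↔0): L: 5 → 5, ΔL = +0 — ok.
Rule(s) violated: ΔS.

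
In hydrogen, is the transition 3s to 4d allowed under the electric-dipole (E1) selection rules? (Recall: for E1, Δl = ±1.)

Initial l = 0, final l = 2, so Δl = +2. E1 requires Δl = ±1: fails.
The transition is electric-dipole forbidden.

forbidden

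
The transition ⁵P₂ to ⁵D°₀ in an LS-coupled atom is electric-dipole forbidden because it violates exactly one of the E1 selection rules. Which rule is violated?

Initial level: S=2, L=1, J=2, parity even. Final level: S=2, L=2, J=0, parity odd.
Parity must change: even → odd — satisfied.
ΔS = 0: S: 2 → 2 — satisfied.
ΔL = 0, ±1 (not L=0↔0): L: 1 → 2, ΔL = +1 — satisfied.
ΔJ = 0, ±1 (not J=0↔0): J: 2 → 0, ΔJ = -2 — violated.

the ΔJ = 0, ±1 rule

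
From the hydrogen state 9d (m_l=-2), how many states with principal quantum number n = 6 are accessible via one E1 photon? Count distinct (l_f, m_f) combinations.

4

E1 requires Δl = ±1, so l_f ∈ {1, 3}; with 0 ≤ l_f ≤ n_f−1 = 5, the allowed l_f values are {1, 3}.
For l_f = 1: m_f ∈ {m_i−1, m_i, m_i+1} ∩ [−1, 1] = {-1} → 1 state.
For l_f = 3: m_f ∈ {m_i−1, m_i, m_i+1} ∩ [−3, 3] = {-3, -2, -1} → 3 states.
Total: 4.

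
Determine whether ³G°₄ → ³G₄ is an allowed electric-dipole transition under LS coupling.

Reading off the term symbols: S 1→1, L 4→4, J 4→4, parity odd→even.
Parity must change: odd → even — passes.
ΔS = 0: S: 1 → 1 — passes.
ΔL = 0, ±1 (not L=0↔0): L: 4 → 4, ΔL = +0 — passes.
ΔJ = 0, ±1 (not J=0↔0): J: 4 → 4, ΔJ = +0 — passes.
All four E1 rules are satisfied.

allowed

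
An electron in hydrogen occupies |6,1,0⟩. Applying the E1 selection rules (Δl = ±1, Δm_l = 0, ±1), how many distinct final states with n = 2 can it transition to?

E1 requires Δl = ±1, so l_f ∈ {0, 2}; with 0 ≤ l_f ≤ n_f−1 = 1, the allowed l_f values are {0}.
For l_f = 0: m_f ∈ {m_i−1, m_i, m_i+1} ∩ [−0, 0] = {0} → 1 state.
Total: 1.

1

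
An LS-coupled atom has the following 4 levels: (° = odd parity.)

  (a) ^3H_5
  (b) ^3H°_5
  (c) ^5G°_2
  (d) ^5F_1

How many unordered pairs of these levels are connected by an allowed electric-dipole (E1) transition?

2

(a)–(b): allowed.
(a)–(c): forbidden (ΔS, ΔJ).
(a)–(d): forbidden (parity, ΔS, ΔL, ΔJ).
(b)–(c): forbidden (parity, ΔS, ΔJ).
(b)–(d): forbidden (ΔS, ΔL, ΔJ).
(c)–(d): allowed.
Allowed pairs: 2 of 6.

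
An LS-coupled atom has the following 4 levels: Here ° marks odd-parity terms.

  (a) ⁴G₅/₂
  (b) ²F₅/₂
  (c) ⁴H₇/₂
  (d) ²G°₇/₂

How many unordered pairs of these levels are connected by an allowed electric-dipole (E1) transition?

(a)–(b): forbidden (parity, ΔS).
(a)–(c): forbidden (parity).
(a)–(d): forbidden (ΔS).
(b)–(c): forbidden (parity, ΔS, ΔL).
(b)–(d): allowed.
(c)–(d): forbidden (ΔS).
Allowed pairs: 1 of 6.

1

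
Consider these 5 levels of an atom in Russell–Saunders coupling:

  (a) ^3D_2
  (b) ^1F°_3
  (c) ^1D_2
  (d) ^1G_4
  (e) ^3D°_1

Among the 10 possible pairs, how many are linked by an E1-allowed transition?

3

(a)–(b): forbidden (ΔS).
(a)–(c): forbidden (parity, ΔS).
(a)–(d): forbidden (parity, ΔS, ΔL, ΔJ).
(a)–(e): allowed.
(b)–(c): allowed.
(b)–(d): allowed.
(b)–(e): forbidden (parity, ΔS, ΔJ).
(c)–(d): forbidden (parity, ΔL, ΔJ).
(c)–(e): forbidden (ΔS).
(d)–(e): forbidden (ΔS, ΔL, ΔJ).
Allowed pairs: 3 of 10.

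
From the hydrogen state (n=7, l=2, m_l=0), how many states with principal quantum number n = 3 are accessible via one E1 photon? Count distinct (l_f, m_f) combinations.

3

E1 requires Δl = ±1, so l_f ∈ {1, 3}; with 0 ≤ l_f ≤ n_f−1 = 2, the allowed l_f values are {1}.
For l_f = 1: m_f ∈ {m_i−1, m_i, m_i+1} ∩ [−1, 1] = {-1, 0, 1} → 3 states.
Total: 3.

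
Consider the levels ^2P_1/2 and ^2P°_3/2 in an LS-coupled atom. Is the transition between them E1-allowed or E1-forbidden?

allowed

ΔJ = 0, ±1 (not J=0↔0): J: 1/2 → 3/2, ΔJ = +1 — ✓.
ΔS = 0: S: 1/2 → 1/2 — ✓.
ΔL = 0, ±1 (not L=0↔0): L: 1 → 1, ΔL = +0 — ✓.
Parity must change: even → odd — ✓.
All four E1 rules are satisfied.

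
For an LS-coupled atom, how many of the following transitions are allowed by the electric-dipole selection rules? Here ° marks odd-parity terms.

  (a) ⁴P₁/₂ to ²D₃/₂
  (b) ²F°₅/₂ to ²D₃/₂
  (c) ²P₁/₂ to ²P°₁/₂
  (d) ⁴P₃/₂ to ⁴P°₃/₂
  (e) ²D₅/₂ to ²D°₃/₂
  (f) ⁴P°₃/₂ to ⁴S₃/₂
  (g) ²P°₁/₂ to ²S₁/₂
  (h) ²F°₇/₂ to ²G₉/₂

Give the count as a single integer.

(a) forbidden (parity, ΔS fail)
(b) allowed
(c) allowed
(d) allowed
(e) allowed
(f) allowed
(g) allowed
(h) allowed
Total allowed: 7 of 8.

7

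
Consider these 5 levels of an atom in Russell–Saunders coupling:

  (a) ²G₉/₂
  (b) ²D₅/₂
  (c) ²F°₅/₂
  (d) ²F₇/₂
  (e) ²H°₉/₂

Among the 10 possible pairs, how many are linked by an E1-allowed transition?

3

(a)–(b): forbidden (parity, ΔL, ΔJ).
(a)–(c): forbidden (ΔJ).
(a)–(d): forbidden (parity).
(a)–(e): allowed.
(b)–(c): allowed.
(b)–(d): forbidden (parity).
(b)–(e): forbidden (ΔL, ΔJ).
(c)–(d): allowed.
(c)–(e): forbidden (parity, ΔL, ΔJ).
(d)–(e): forbidden (ΔL).
Allowed pairs: 3 of 10.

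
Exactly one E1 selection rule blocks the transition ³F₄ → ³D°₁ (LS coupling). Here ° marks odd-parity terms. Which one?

Initial level: S=1, L=3, J=4, parity even. Final level: S=1, L=2, J=1, parity odd.
Parity must change: even → odd — ✓.
ΔS = 0: S: 1 → 1 — ✓.
ΔL = 0, ±1 (not L=0↔0): L: 3 → 2, ΔL = -1 — ✓.
ΔJ = 0, ±1 (not J=0↔0): J: 4 → 1, ΔJ = -3 — ✗.

the ΔJ = 0, ±1 rule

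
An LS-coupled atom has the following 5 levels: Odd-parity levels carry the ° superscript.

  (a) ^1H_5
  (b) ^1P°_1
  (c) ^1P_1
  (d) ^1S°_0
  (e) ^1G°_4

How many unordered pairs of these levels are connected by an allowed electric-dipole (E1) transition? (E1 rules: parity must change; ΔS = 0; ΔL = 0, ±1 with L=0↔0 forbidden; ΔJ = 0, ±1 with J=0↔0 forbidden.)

3

(a)–(b): forbidden (ΔL, ΔJ).
(a)–(c): forbidden (parity, ΔL, ΔJ).
(a)–(d): forbidden (ΔL, ΔJ).
(a)–(e): allowed.
(b)–(c): allowed.
(b)–(d): forbidden (parity).
(b)–(e): forbidden (parity, ΔL, ΔJ).
(c)–(d): allowed.
(c)–(e): forbidden (ΔL, ΔJ).
(d)–(e): forbidden (parity, ΔL, ΔJ).
Allowed pairs: 3 of 10.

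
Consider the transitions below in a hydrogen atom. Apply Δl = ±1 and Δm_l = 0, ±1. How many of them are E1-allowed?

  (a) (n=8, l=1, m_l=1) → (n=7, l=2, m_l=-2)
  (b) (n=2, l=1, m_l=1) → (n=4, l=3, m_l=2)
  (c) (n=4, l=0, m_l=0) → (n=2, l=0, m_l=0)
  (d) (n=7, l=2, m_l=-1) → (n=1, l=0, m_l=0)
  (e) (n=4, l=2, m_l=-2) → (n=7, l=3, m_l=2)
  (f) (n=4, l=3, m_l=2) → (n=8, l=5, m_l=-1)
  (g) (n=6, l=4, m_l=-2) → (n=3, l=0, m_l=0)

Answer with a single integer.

0

(a) forbidden — Δm_l = -3 (E1 requires Δm_l = 0, ±1)
(b) forbidden — Δl = +2 (E1 requires Δl = ±1)
(c) forbidden — Δl = +0 (E1 requires Δl = ±1)
(d) forbidden — Δl = -2 (E1 requires Δl = ±1)
(e) forbidden — Δm_l = +4 (E1 requires Δm_l = 0, ±1)
(f) forbidden — Δl = +2 (E1 requires Δl = ±1); Δm_l = -3 (E1 requires Δm_l = 0, ±1)
(g) forbidden — Δl = -4 (E1 requires Δl = ±1); Δm_l = +2 (E1 requires Δm_l = 0, ±1)
Total allowed: 0 of 7.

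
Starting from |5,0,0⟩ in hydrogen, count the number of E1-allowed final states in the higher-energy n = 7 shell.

E1 requires Δl = ±1, so l_f ∈ {-1, 1}; with 0 ≤ l_f ≤ n_f−1 = 6, the allowed l_f values are {1}.
For l_f = 1: m_f ∈ {m_i−1, m_i, m_i+1} ∩ [−1, 1] = {-1, 0, 1} → 3 states.
Total: 3.

3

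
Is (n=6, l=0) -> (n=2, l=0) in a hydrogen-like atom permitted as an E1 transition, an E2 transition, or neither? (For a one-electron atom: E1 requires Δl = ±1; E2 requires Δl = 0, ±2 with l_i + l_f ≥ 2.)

neither

Δl = 0 − 0 = +0; l_i + l_f = 0.
E1 (Δl = ±1): not satisfied.
E2 (Δl = 0,±2, l_i+l_f ≥ 2): not satisfied.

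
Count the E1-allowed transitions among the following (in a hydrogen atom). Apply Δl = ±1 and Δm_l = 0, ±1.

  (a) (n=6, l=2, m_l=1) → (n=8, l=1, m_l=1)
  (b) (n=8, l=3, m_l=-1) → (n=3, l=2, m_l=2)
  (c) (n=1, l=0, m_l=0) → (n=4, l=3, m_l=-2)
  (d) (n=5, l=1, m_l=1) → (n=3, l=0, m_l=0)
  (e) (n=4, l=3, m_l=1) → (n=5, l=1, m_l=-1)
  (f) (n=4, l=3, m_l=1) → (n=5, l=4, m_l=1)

(a) allowed
(b) forbidden — Δm_l = +3 (E1 requires Δm_l = 0, ±1)
(c) forbidden — Δl = +3 (E1 requires Δl = ±1); Δm_l = -2 (E1 requires Δm_l = 0, ±1)
(d) allowed
(e) forbidden — Δl = -2 (E1 requires Δl = ±1); Δm_l = -2 (E1 requires Δm_l = 0, ±1)
(f) allowed
Total allowed: 3 of 6.

3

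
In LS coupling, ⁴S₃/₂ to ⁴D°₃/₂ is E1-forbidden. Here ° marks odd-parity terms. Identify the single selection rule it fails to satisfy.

Initial level: S=3/2, L=0, J=3/2, parity even. Final level: S=3/2, L=2, J=3/2, parity odd.
Parity must change: even → odd — ✓.
ΔS = 0: S: 3/2 → 3/2 — ✓.
ΔL = 0, ±1 (not L=0↔0): L: 0 → 2, ΔL = +2 — ✗.
ΔJ = 0, ±1 (not J=0↔0): J: 3/2 → 3/2, ΔJ = +0 — ✓.

the ΔL = 0, ±1 rule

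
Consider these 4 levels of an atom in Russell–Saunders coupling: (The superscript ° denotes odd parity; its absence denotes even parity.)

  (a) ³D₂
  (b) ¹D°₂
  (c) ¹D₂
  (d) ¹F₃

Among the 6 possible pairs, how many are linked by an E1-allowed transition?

(a)–(b): forbidden (ΔS).
(a)–(c): forbidden (parity, ΔS).
(a)–(d): forbidden (parity, ΔS).
(b)–(c): allowed.
(b)–(d): allowed.
(c)–(d): forbidden (parity).
Allowed pairs: 2 of 6.

2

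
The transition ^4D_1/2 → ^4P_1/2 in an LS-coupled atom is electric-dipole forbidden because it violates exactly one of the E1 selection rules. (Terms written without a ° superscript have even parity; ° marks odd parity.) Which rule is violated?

parity

Parity must change: even → even — fails.
ΔS = 0: S: 3/2 → 3/2 — passes.
ΔL = 0, ±1 (not L=0↔0): L: 2 → 1, ΔL = -1 — passes.
ΔJ = 0, ±1 (not J=0↔0): J: 1/2 → 1/2, ΔJ = +0 — passes.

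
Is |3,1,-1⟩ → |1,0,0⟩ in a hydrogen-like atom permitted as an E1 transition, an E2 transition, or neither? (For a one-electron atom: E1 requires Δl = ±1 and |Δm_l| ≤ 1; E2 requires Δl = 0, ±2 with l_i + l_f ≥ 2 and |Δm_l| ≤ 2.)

Δl = 0 − 1 = -1; l_i + l_f = 1.
Δm_l = +1.
E1 (Δl = ±1, |Δm_l| ≤ 1): satisfied.
E2 (Δl = 0,±2, l_i+l_f ≥ 2, |Δm_l| ≤ 2): not satisfied.

E1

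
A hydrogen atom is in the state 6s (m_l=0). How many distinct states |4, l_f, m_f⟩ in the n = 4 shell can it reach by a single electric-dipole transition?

3

E1 requires Δl = ±1, so l_f ∈ {-1, 1}; with 0 ≤ l_f ≤ n_f−1 = 3, the allowed l_f values are {1}.
For l_f = 1: m_f ∈ {m_i−1, m_i, m_i+1} ∩ [−1, 1] = {-1, 0, 1} → 3 states.
Total: 3.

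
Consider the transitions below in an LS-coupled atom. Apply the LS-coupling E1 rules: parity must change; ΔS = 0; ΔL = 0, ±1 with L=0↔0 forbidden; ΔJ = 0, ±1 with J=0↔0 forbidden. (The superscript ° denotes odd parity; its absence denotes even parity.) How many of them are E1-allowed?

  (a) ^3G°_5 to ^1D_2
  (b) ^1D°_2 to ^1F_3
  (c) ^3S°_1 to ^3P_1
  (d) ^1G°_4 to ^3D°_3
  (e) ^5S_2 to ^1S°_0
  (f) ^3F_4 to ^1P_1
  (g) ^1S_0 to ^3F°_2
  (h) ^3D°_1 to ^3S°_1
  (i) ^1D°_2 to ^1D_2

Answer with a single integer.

(a) forbidden (ΔS, ΔL, ΔJ fail)
(b) allowed
(c) allowed
(d) forbidden (parity, ΔS, ΔL fail)
(e) forbidden (ΔS, ΔL, ΔJ fail)
(f) forbidden (parity, ΔS, ΔL, ΔJ fail)
(g) forbidden (ΔS, ΔL, ΔJ fail)
(h) forbidden (parity, ΔL fail)
(i) allowed
Total allowed: 3 of 9.

3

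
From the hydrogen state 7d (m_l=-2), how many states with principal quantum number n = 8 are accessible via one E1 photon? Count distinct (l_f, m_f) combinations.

E1 requires Δl = ±1, so l_f ∈ {1, 3}; with 0 ≤ l_f ≤ n_f−1 = 7, the allowed l_f values are {1, 3}.
For l_f = 1: m_f ∈ {m_i−1, m_i, m_i+1} ∩ [−1, 1] = {-1} → 1 state.
For l_f = 3: m_f ∈ {m_i−1, m_i, m_i+1} ∩ [−3, 3] = {-3, -2, -1} → 3 states.
Total: 4.

4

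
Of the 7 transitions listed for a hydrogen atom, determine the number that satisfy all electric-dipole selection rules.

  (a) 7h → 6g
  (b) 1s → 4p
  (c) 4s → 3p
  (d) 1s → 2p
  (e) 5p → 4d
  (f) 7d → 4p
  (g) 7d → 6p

7

(a) allowed
(b) allowed
(c) allowed
(d) allowed
(e) allowed
(f) allowed
(g) allowed
Total allowed: 7 of 7.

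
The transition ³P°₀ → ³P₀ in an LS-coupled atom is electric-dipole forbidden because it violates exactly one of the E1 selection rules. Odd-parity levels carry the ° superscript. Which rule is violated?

the J=0 ↔ J=0 exclusion

ΔL = 0, ±1 (not L=0↔0): L: 1 → 1, ΔL = +0 — passes.
Parity must change: odd → even — passes.
ΔJ = 0, ±1 (not J=0↔0): J: 0 → 0, ΔJ = +0 — fails.
ΔS = 0: S: 1 → 1 — passes.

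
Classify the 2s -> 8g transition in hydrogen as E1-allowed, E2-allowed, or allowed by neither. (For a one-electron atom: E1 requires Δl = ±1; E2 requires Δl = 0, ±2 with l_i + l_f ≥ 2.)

neither

Δl = 4 − 0 = +4; l_i + l_f = 4.
E1 (Δl = ±1): not satisfied.
E2 (Δl = 0,±2, l_i+l_f ≥ 2): not satisfied.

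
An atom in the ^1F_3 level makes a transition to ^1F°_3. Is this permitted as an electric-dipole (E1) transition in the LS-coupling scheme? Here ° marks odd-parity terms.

Initial level: S=0, L=3, J=3, parity even. Final level: S=0, L=3, J=3, parity odd.
ΔJ = 0, ±1 (not J=0↔0): J: 3 → 3, ΔJ = +0 — ✓.
ΔS = 0: S: 0 → 0 — ✓.
ΔL = 0, ±1 (not L=0↔0): L: 3 → 3, ΔL = +0 — ✓.
Parity must change: even → odd — ✓.
All four E1 rules are satisfied.

allowed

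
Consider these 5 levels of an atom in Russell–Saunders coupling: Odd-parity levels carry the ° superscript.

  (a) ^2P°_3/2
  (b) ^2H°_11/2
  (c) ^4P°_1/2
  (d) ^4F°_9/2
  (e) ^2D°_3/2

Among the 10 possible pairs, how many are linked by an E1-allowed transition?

(a)–(b): forbidden (parity, ΔL, ΔJ).
(a)–(c): forbidden (parity, ΔS).
(a)–(d): forbidden (parity, ΔS, ΔL, ΔJ).
(a)–(e): forbidden (parity).
(b)–(c): forbidden (parity, ΔS, ΔL, ΔJ).
(b)–(d): forbidden (parity, ΔS, ΔL).
(b)–(e): forbidden (parity, ΔL, ΔJ).
(c)–(d): forbidden (parity, ΔL, ΔJ).
(c)–(e): forbidden (parity, ΔS).
(d)–(e): forbidden (parity, ΔS, ΔJ).
Allowed pairs: 0 of 10.

0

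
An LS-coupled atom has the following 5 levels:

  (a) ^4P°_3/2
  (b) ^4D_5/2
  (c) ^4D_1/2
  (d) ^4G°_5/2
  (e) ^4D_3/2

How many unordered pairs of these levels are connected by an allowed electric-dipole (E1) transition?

3

(a)–(b): allowed.
(a)–(c): allowed.
(a)–(d): forbidden (parity, ΔL).
(a)–(e): allowed.
(b)–(c): forbidden (parity, ΔJ).
(b)–(d): forbidden (ΔL).
(b)–(e): forbidden (parity).
(c)–(d): forbidden (ΔL, ΔJ).
(c)–(e): forbidden (parity).
(d)–(e): forbidden (ΔL).
Allowed pairs: 3 of 10.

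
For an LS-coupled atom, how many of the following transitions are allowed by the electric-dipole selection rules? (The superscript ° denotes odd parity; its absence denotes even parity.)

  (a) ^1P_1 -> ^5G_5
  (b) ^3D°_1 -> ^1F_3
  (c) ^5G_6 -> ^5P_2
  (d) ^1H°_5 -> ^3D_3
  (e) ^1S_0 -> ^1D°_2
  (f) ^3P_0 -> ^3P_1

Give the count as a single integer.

(a) forbidden (parity, ΔS, ΔL, ΔJ fail)
(b) forbidden (ΔS, ΔJ fail)
(c) forbidden (parity, ΔL, ΔJ fail)
(d) forbidden (ΔS, ΔL, ΔJ fail)
(e) forbidden (ΔL, ΔJ fail)
(f) forbidden (parity fails)
Total allowed: 0 of 6.

0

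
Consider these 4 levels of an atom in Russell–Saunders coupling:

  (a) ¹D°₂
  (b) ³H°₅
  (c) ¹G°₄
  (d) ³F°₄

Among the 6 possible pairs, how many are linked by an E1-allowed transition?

0

(a)–(b): forbidden (parity, ΔS, ΔL, ΔJ).
(a)–(c): forbidden (parity, ΔL, ΔJ).
(a)–(d): forbidden (parity, ΔS, ΔJ).
(b)–(c): forbidden (parity, ΔS).
(b)–(d): forbidden (parity, ΔL).
(c)–(d): forbidden (parity, ΔS).
Allowed pairs: 0 of 6.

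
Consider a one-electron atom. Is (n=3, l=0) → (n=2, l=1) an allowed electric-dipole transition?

Initial l = 0, final l = 1, so Δl = +1. E1 requires Δl = ±1: ok.
All E1 selection rules are satisfied.

allowed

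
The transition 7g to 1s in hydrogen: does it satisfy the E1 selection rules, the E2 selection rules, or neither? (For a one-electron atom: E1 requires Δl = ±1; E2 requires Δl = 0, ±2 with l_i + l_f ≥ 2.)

Δl = 0 − 4 = -4; l_i + l_f = 4.
E1 (Δl = ±1): not satisfied.
E2 (Δl = 0,±2, l_i+l_f ≥ 2): not satisfied.

neither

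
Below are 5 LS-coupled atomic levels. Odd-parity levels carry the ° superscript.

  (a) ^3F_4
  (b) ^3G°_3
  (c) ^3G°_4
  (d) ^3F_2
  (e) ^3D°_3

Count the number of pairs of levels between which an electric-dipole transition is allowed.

(a)–(b): allowed.
(a)–(c): allowed.
(a)–(d): forbidden (parity, ΔJ).
(a)–(e): allowed.
(b)–(c): forbidden (parity).
(b)–(d): allowed.
(b)–(e): forbidden (parity, ΔL).
(c)–(d): forbidden (ΔJ).
(c)–(e): forbidden (parity, ΔL).
(d)–(e): allowed.
Allowed pairs: 5 of 10.

5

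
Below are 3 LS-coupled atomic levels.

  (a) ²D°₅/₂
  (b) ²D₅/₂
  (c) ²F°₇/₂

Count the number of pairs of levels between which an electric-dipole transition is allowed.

(a)–(b): allowed.
(a)–(c): forbidden (parity).
(b)–(c): allowed.
Allowed pairs: 2 of 3.

2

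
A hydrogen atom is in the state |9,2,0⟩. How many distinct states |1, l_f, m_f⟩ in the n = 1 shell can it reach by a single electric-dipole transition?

E1 requires l_f ∈ {1, 3}, but neither lies in [0, 0], so no final state is reachable.
Total: 0.

0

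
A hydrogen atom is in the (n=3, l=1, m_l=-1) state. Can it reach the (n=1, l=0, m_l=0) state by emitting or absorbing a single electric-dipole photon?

allowed

l: 1 → 0 (Δl = -1). Δl = ±1 passes.
m_l: -1 → 0 (Δm_l = +1). |Δm_l| ≤ 1 passes.
All E1 selection rules are satisfied.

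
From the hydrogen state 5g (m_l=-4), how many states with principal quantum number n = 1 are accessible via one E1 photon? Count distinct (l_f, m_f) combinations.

0

E1 requires l_f ∈ {3, 5}, but neither lies in [0, 0], so no final state is reachable.
Total: 0.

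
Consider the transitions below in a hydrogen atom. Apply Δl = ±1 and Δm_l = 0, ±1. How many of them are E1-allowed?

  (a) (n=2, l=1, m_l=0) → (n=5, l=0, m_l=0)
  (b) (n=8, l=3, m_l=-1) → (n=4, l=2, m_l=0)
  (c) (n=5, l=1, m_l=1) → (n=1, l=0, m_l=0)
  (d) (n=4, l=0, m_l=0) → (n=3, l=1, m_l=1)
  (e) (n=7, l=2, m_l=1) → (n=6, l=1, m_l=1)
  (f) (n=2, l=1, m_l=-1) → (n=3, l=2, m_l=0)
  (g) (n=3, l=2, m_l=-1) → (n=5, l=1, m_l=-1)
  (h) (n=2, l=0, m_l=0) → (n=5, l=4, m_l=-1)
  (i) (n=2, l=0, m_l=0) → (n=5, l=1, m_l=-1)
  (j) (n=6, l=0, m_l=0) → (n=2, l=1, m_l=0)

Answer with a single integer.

(a) allowed
(b) allowed
(c) allowed
(d) allowed
(e) allowed
(f) allowed
(g) allowed
(h) forbidden — Δl = +4 (E1 requires Δl = ±1)
(i) allowed
(j) allowed
Total allowed: 9 of 10.

9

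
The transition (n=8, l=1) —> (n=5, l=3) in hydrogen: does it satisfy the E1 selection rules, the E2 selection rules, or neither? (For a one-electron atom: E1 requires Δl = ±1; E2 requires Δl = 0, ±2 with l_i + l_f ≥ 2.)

E2

Δl = 3 − 1 = +2; l_i + l_f = 4.
E1 (Δl = ±1): not satisfied.
E2 (Δl = 0,±2, l_i+l_f ≥ 2): satisfied.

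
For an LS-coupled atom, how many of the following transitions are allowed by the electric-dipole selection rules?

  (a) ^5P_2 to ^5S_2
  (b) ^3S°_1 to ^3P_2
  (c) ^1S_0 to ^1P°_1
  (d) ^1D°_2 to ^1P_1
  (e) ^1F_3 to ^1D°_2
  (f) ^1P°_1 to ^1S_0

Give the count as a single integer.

5

(a) forbidden (parity fails)
(b) allowed
(c) allowed
(d) allowed
(e) allowed
(f) allowed
Total allowed: 5 of 6.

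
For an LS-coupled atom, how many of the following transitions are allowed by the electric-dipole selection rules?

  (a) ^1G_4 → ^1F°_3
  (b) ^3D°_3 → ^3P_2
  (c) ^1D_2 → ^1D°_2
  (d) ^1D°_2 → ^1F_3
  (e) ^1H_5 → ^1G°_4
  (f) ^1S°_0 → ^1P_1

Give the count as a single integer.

6

(a) allowed
(b) allowed
(c) allowed
(d) allowed
(e) allowed
(f) allowed
Total allowed: 6 of 6.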